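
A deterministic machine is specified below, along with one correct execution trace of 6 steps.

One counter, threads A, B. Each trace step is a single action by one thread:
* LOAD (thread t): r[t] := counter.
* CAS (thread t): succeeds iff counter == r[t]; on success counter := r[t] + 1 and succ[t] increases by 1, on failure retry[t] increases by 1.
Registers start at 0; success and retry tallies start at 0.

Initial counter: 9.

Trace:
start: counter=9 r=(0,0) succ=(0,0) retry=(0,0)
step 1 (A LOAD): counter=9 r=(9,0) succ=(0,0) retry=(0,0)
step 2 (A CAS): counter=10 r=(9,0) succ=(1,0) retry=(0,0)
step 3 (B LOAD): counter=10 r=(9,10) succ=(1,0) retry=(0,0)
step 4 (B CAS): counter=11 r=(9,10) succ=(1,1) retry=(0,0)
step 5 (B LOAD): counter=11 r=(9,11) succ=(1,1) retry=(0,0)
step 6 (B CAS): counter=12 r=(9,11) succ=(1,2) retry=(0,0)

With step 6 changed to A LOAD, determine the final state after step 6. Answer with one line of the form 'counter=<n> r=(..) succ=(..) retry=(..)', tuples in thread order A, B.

(re-executing from step 6 with the substitution; state before step 6: counter=11 r=(9,11) succ=(1,1) retry=(0,0))
step 6 (A LOAD): counter=11 r=(11,11) succ=(1,1) retry=(0,0)

counter=11 r=(11,11) succ=(1,1) retry=(0,0)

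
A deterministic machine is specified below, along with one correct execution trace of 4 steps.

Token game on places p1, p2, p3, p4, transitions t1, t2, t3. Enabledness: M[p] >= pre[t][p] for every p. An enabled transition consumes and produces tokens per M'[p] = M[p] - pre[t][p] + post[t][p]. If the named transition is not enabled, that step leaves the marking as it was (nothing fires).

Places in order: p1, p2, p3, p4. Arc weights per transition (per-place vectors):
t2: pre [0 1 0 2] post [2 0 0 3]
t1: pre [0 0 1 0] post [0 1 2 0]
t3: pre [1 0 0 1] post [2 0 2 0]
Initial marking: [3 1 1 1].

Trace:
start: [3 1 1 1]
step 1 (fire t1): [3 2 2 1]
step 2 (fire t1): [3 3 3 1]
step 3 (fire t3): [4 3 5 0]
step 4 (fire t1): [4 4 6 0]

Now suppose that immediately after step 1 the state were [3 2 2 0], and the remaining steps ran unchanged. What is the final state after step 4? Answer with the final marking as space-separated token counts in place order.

3 4 4 0

state after step 1 := [3 2 2 0]
step 2 (fire t1): [3 3 3 0]
step 3 (fire t3): [3 3 3 0]
step 4 (fire t1): [3 4 4 0]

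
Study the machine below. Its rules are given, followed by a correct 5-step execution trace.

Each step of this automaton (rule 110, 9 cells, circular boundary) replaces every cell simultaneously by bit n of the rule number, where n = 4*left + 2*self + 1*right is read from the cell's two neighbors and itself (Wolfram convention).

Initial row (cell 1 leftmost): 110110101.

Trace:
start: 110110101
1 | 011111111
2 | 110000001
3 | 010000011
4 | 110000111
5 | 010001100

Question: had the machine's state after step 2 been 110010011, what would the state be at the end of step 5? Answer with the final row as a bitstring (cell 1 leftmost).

100000011

state after step 2 := 110010011
3 | 010110110
4 | 111111110
5 | 100000011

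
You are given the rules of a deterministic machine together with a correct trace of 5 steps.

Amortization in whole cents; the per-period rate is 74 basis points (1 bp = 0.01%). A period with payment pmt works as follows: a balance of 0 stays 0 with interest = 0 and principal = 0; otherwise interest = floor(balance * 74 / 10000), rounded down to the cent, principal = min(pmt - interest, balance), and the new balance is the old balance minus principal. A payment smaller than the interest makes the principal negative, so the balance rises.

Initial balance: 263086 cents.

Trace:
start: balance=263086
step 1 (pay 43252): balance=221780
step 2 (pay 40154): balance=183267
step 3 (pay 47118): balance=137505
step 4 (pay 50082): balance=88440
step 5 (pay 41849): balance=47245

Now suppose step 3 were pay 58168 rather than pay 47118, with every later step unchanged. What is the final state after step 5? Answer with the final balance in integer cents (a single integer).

36031

(re-executing from step 3 with the substitution; state before step 3: balance=183267)
step 3 (pay 58168): balance=126455
step 4 (pay 50082): balance=77308
step 5 (pay 41849): balance=36031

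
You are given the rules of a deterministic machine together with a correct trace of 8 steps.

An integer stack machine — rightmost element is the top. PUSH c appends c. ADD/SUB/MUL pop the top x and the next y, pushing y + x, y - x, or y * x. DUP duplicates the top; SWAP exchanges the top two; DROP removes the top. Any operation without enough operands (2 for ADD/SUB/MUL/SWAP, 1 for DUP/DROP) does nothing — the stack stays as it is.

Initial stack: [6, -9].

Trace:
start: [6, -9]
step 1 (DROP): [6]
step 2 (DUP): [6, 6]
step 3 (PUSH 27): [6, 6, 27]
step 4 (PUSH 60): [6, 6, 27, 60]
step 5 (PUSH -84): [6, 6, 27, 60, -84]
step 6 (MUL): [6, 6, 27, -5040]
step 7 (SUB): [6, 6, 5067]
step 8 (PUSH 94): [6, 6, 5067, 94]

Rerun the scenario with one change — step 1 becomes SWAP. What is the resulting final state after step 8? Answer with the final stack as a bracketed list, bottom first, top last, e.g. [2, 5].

[-9, 6, 6, 5067, 94]

(re-executing from step 1 with the substitution; state before step 1: [6, -9])
step 1 (SWAP): [-9, 6]
step 2 (DUP): [-9, 6, 6]
step 3 (PUSH 27): [-9, 6, 6, 27]
step 4 (PUSH 60): [-9, 6, 6, 27, 60]
step 5 (PUSH -84): [-9, 6, 6, 27, 60, -84]
step 6 (MUL): [-9, 6, 6, 27, -5040]
step 7 (SUB): [-9, 6, 6, 5067]
step 8 (PUSH 94): [-9, 6, 6, 5067, 94]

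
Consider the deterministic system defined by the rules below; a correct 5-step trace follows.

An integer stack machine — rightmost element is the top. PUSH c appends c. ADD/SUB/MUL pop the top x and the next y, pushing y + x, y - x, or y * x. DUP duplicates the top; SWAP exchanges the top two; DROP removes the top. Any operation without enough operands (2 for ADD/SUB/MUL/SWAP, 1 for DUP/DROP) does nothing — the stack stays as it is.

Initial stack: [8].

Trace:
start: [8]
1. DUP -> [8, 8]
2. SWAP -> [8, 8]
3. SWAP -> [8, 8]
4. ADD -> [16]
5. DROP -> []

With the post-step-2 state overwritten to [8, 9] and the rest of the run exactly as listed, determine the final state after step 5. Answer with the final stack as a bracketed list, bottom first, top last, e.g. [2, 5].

state after step 2 := [8, 9]
3. SWAP -> [9, 8]
4. ADD -> [17]
5. DROP -> []

[]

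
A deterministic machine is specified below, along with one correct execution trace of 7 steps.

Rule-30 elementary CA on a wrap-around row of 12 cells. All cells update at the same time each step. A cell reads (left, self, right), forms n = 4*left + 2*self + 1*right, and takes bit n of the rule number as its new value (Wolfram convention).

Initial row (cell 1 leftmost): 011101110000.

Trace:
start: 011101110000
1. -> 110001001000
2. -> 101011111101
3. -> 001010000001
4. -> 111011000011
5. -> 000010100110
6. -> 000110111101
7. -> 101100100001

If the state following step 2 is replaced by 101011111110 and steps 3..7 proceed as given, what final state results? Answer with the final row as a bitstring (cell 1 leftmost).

state after step 2 := 101011111110
3. -> 101010000000
4. -> 101011000001
5. -> 001010100011
6. -> 111010110110
7. -> 100010100100

100010100100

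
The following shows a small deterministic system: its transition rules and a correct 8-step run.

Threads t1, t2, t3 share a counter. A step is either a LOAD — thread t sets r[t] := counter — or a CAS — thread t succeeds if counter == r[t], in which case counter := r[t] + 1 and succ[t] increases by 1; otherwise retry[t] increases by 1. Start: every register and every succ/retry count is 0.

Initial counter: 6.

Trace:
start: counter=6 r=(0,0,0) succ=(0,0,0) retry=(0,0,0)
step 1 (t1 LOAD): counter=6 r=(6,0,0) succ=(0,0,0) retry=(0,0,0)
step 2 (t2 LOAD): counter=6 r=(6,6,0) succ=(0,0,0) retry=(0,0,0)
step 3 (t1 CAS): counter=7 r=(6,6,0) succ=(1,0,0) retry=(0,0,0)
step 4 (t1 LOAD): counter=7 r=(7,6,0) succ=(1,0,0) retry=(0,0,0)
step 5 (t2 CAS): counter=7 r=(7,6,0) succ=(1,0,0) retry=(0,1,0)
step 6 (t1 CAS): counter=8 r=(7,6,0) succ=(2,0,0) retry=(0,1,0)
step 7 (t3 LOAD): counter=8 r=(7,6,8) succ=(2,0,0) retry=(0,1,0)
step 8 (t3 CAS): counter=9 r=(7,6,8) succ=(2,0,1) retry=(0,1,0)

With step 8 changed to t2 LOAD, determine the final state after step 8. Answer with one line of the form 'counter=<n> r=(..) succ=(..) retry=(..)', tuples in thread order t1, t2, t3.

counter=8 r=(7,8,8) succ=(2,0,0) retry=(0,1,0)

(re-executing from step 8 with the substitution; state before step 8: counter=8 r=(7,6,8) succ=(2,0,0) retry=(0,1,0))
step 8 (t2 LOAD): counter=8 r=(7,8,8) succ=(2,0,0) retry=(0,1,0)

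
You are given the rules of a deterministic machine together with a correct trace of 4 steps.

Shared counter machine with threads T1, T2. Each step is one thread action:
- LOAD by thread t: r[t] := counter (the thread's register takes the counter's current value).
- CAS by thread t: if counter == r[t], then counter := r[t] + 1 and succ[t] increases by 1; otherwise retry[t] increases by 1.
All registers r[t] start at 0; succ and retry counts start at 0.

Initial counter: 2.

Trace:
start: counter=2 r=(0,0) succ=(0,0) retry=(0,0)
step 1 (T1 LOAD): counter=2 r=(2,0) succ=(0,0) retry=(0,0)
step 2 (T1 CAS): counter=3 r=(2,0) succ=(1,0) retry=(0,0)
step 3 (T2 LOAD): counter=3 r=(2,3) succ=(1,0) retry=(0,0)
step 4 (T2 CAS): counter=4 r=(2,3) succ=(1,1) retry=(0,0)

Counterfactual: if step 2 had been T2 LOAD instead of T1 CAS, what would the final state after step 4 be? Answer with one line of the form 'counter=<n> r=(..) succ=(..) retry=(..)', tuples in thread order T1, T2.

counter=3 r=(2,2) succ=(0,1) retry=(0,0)

(re-executing from step 2 with the substitution; state before step 2: counter=2 r=(2,0) succ=(0,0) retry=(0,0))
step 2 (T2 LOAD): counter=2 r=(2,2) succ=(0,0) retry=(0,0)
step 3 (T2 LOAD): counter=2 r=(2,2) succ=(0,0) retry=(0,0)
step 4 (T2 CAS): counter=3 r=(2,2) succ=(0,1) retry=(0,0)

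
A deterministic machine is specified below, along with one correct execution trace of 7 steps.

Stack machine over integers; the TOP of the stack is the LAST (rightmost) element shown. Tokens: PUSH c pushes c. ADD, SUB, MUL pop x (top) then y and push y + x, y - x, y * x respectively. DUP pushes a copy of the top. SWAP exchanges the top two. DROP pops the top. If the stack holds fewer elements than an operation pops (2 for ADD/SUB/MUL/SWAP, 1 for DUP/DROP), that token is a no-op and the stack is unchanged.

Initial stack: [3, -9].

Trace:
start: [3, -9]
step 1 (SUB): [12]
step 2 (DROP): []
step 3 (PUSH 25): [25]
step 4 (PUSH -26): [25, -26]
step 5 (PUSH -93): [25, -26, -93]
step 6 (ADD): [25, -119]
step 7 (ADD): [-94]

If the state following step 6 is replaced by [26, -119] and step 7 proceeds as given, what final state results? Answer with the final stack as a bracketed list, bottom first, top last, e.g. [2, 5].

state after step 6 := [26, -119]
step 7 (ADD): [-93]

[-93]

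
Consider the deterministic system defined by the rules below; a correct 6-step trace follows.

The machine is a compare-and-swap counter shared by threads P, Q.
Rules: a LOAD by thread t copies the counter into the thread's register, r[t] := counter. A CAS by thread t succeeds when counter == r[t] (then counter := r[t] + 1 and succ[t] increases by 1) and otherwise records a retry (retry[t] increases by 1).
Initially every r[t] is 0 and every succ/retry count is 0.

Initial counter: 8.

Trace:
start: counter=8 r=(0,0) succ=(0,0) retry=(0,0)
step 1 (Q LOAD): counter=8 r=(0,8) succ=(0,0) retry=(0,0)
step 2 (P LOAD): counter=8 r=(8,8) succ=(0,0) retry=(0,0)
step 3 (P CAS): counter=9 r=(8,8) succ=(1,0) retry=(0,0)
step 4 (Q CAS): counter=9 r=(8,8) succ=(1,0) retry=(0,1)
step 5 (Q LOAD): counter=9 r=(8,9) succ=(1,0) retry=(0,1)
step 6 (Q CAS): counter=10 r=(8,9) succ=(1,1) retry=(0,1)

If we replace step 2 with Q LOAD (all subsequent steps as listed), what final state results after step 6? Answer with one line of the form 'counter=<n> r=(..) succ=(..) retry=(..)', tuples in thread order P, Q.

counter=10 r=(0,9) succ=(0,2) retry=(1,0)

(re-executing from step 2 with the substitution; state before step 2: counter=8 r=(0,8) succ=(0,0) retry=(0,0))
step 2 (Q LOAD): counter=8 r=(0,8) succ=(0,0) retry=(0,0)
step 3 (P CAS): counter=8 r=(0,8) succ=(0,0) retry=(1,0)
step 4 (Q CAS): counter=9 r=(0,8) succ=(0,1) retry=(1,0)
step 5 (Q LOAD): counter=9 r=(0,9) succ=(0,1) retry=(1,0)
step 6 (Q CAS): counter=10 r=(0,9) succ=(0,2) retry=(1,0)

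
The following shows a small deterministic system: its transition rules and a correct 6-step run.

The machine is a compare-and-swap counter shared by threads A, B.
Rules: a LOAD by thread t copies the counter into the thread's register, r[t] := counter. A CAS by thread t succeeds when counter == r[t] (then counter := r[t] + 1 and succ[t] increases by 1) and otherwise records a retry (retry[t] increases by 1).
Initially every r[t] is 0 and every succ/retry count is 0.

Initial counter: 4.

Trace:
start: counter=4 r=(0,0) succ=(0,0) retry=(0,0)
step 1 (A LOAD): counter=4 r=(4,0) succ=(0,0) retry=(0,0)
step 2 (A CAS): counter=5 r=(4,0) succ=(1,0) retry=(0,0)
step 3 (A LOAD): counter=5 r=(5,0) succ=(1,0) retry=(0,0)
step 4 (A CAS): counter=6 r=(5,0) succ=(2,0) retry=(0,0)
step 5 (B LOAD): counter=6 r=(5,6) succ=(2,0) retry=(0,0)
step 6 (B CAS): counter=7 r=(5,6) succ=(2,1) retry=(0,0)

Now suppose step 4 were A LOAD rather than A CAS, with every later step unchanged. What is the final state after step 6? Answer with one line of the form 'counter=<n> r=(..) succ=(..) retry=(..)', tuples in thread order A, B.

(re-executing from step 4 with the substitution; state before step 4: counter=5 r=(5,0) succ=(1,0) retry=(0,0))
step 4 (A LOAD): counter=5 r=(5,0) succ=(1,0) retry=(0,0)
step 5 (B LOAD): counter=5 r=(5,5) succ=(1,0) retry=(0,0)
step 6 (B CAS): counter=6 r=(5,5) succ=(1,1) retry=(0,0)

counter=6 r=(5,5) succ=(1,1) retry=(0,0)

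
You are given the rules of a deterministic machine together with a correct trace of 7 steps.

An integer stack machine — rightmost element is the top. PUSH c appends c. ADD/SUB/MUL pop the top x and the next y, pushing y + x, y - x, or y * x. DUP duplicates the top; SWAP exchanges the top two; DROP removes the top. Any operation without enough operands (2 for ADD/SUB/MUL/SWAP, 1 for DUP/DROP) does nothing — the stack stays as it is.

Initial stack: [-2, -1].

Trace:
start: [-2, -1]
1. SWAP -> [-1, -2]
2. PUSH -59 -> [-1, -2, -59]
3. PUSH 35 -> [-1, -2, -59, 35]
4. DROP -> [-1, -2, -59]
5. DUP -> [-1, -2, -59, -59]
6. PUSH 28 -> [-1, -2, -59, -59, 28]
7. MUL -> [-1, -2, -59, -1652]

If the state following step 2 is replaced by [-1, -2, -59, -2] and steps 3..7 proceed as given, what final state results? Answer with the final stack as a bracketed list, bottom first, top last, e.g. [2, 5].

[-1, -2, -59, -2, -56]

state after step 2 := [-1, -2, -59, -2]
3. PUSH 35 -> [-1, -2, -59, -2, 35]
4. DROP -> [-1, -2, -59, -2]
5. DUP -> [-1, -2, -59, -2, -2]
6. PUSH 28 -> [-1, -2, -59, -2, -2, 28]
7. MUL -> [-1, -2, -59, -2, -56]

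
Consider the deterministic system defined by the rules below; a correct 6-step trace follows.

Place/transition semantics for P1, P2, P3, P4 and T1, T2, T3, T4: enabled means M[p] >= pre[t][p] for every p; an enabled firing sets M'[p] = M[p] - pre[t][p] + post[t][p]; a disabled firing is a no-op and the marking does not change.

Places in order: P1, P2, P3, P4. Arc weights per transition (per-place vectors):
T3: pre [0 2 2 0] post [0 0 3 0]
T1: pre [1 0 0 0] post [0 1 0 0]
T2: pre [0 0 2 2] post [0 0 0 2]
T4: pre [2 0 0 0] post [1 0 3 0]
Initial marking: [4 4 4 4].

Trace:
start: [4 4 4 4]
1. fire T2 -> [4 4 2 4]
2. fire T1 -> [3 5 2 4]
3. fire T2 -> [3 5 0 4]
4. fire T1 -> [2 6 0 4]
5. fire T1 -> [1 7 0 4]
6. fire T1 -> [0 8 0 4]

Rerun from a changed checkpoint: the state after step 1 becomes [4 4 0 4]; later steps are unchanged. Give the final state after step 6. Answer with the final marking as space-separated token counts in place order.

state after step 1 := [4 4 0 4]
2. fire T1 -> [3 5 0 4]
3. fire T2 -> [3 5 0 4]
4. fire T1 -> [2 6 0 4]
5. fire T1 -> [1 7 0 4]
6. fire T1 -> [0 8 0 4]

0 8 0 4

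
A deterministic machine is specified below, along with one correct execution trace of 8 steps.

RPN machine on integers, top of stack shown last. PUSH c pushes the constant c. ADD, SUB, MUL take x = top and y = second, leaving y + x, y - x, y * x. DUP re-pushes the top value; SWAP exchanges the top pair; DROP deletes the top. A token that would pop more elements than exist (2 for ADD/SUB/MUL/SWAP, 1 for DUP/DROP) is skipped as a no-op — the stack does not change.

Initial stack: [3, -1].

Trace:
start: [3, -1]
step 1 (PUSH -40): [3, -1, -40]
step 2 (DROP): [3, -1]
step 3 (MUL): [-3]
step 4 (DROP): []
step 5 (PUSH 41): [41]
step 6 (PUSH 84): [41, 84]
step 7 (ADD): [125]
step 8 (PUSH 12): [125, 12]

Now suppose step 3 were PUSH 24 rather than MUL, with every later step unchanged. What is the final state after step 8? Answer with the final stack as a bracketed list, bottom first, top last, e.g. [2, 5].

[3, -1, 125, 12]

(re-executing from step 3 with the substitution; state before step 3: [3, -1])
step 3 (PUSH 24): [3, -1, 24]
step 4 (DROP): [3, -1]
step 5 (PUSH 41): [3, -1, 41]
step 6 (PUSH 84): [3, -1, 41, 84]
step 7 (ADD): [3, -1, 125]
step 8 (PUSH 12): [3, -1, 125, 12]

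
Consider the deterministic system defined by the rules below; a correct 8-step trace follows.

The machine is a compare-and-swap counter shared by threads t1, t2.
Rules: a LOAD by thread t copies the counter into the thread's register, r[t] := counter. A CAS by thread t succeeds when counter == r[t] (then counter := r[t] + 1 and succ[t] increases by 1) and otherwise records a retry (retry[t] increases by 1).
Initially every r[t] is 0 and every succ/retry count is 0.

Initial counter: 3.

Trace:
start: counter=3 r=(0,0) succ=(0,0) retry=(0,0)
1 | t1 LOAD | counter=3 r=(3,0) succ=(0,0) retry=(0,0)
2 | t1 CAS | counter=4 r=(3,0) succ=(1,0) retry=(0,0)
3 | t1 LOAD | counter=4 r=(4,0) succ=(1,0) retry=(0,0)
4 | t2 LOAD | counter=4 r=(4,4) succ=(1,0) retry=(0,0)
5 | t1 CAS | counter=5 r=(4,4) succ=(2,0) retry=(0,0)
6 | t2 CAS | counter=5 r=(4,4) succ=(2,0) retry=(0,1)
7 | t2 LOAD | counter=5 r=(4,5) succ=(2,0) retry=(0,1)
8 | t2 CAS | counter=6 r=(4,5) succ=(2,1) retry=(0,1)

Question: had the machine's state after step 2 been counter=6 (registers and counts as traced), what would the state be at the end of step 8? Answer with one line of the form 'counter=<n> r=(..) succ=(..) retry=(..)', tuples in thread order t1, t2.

state after step 2 := counter=6 r=(3,0) succ=(1,0) retry=(0,0)
3 | t1 LOAD | counter=6 r=(6,0) succ=(1,0) retry=(0,0)
4 | t2 LOAD | counter=6 r=(6,6) succ=(1,0) retry=(0,0)
5 | t1 CAS | counter=7 r=(6,6) succ=(2,0) retry=(0,0)
6 | t2 CAS | counter=7 r=(6,6) succ=(2,0) retry=(0,1)
7 | t2 LOAD | counter=7 r=(6,7) succ=(2,0) retry=(0,1)
8 | t2 CAS | counter=8 r=(6,7) succ=(2,1) retry=(0,1)

counter=8 r=(6,7) succ=(2,1) retry=(0,1)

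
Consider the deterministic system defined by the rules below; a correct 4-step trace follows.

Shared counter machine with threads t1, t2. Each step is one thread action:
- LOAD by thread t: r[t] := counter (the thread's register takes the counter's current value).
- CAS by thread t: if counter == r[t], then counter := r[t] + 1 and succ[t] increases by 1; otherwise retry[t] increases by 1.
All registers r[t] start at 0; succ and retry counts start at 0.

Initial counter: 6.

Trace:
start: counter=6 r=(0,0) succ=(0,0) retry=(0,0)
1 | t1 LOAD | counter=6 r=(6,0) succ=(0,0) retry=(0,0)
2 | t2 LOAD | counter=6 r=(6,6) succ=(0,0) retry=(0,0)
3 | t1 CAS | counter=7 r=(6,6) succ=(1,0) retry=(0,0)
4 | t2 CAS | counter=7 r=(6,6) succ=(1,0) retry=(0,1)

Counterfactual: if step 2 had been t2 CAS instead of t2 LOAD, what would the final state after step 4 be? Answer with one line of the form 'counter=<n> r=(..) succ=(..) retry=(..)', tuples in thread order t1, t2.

(re-executing from step 2 with the substitution; state before step 2: counter=6 r=(6,0) succ=(0,0) retry=(0,0))
2 | t2 CAS | counter=6 r=(6,0) succ=(0,0) retry=(0,1)
3 | t1 CAS | counter=7 r=(6,0) succ=(1,0) retry=(0,1)
4 | t2 CAS | counter=7 r=(6,0) succ=(1,0) retry=(0,2)

counter=7 r=(6,0) succ=(1,0) retry=(0,2)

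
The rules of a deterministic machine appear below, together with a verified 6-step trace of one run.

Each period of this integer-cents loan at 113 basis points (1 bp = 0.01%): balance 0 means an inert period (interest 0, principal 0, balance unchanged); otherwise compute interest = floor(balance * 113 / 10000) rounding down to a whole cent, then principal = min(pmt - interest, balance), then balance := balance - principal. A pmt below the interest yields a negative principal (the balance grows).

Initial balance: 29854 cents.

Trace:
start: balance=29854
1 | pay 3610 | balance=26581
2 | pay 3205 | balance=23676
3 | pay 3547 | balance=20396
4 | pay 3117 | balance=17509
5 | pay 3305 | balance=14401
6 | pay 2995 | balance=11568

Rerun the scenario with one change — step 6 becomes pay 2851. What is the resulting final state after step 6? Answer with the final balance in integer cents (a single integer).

(re-executing from step 6 with the substitution; state before step 6: balance=14401)
6 | pay 2851 | balance=11712

11712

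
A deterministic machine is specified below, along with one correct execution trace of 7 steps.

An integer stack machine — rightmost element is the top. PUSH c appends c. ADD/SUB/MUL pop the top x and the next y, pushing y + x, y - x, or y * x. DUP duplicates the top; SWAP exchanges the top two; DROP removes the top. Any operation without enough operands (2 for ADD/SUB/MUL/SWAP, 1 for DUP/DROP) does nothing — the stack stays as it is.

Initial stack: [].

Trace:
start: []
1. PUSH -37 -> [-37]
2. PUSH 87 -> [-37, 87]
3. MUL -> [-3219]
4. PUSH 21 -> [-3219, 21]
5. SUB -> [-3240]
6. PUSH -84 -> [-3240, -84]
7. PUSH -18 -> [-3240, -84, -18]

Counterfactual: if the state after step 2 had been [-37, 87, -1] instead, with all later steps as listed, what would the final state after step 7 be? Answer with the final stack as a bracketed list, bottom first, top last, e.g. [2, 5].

state after step 2 := [-37, 87, -1]
3. MUL -> [-37, -87]
4. PUSH 21 -> [-37, -87, 21]
5. SUB -> [-37, -108]
6. PUSH -84 -> [-37, -108, -84]
7. PUSH -18 -> [-37, -108, -84, -18]

[-37, -108, -84, -18]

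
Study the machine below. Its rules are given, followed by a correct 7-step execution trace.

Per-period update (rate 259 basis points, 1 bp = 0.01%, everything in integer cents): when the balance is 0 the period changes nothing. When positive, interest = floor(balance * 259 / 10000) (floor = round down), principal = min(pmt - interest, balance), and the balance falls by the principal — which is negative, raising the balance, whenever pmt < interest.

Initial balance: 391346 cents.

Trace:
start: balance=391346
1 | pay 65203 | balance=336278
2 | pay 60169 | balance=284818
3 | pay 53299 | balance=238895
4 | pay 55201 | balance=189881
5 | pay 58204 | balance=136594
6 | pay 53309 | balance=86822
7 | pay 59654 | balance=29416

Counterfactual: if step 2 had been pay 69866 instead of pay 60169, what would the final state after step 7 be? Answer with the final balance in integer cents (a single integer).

18397

(re-executing from step 2 with the substitution; state before step 2: balance=336278)
2 | pay 69866 | balance=275121
3 | pay 53299 | balance=228947
4 | pay 55201 | balance=179675
5 | pay 58204 | balance=126124
6 | pay 53309 | balance=76081
7 | pay 59654 | balance=18397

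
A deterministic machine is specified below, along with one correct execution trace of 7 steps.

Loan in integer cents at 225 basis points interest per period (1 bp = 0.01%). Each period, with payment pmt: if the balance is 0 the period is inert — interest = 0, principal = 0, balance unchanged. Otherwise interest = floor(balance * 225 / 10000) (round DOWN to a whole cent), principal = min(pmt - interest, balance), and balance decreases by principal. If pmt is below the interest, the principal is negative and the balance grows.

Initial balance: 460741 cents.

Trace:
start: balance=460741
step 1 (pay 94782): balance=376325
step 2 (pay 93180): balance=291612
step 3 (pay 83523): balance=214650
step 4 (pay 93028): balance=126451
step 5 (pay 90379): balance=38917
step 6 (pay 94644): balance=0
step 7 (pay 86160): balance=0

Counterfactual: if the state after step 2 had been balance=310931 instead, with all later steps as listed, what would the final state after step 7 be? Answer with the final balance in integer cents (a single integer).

state after step 2 := balance=310931
step 3 (pay 83523): balance=234403
step 4 (pay 93028): balance=146649
step 5 (pay 90379): balance=59569
step 6 (pay 94644): balance=0
step 7 (pay 86160): balance=0

0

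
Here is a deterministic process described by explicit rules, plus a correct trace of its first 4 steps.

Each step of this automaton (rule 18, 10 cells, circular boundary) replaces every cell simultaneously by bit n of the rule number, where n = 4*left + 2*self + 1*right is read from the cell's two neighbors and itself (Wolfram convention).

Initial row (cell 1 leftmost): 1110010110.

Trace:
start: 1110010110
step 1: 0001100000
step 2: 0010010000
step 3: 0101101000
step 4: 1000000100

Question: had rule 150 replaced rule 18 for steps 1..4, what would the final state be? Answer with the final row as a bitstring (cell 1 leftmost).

(re-executing steps 1..4 under rule 150; state before step 1: 1110010110)
step 1: 0101110000
step 2: 1100101000
step 3: 0011101101
step 4: 1101000001

1101000001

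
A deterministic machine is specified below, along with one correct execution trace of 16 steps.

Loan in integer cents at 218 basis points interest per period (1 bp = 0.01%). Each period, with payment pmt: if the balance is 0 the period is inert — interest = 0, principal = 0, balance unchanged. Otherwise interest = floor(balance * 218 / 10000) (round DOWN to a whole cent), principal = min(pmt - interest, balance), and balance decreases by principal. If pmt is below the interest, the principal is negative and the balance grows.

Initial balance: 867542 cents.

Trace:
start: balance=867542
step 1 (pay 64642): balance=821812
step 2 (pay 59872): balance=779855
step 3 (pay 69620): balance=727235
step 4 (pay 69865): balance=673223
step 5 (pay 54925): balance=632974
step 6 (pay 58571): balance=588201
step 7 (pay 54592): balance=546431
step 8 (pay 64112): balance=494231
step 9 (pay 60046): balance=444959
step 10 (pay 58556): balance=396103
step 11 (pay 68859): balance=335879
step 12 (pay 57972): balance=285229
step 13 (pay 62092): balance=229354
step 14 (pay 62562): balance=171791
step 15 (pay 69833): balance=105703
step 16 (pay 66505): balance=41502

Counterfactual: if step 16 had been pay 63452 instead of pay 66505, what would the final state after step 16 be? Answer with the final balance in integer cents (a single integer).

(re-executing from step 16 with the substitution; state before step 16: balance=105703)
step 16 (pay 63452): balance=44555

44555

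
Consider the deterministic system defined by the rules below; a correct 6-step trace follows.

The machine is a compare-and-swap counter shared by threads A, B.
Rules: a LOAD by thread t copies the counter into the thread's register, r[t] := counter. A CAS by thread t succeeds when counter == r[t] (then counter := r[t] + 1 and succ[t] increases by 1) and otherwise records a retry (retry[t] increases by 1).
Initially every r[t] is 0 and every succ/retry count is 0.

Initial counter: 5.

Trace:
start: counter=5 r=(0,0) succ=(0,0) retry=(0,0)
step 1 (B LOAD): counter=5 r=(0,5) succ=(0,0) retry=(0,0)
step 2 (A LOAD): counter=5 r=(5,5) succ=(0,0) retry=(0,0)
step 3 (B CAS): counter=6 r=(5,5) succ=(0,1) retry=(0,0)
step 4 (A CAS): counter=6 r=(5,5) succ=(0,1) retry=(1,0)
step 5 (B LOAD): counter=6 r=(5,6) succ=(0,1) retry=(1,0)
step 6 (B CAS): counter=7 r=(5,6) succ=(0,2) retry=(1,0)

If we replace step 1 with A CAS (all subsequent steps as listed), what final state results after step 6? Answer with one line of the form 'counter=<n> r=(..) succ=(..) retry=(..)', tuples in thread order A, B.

counter=7 r=(5,6) succ=(1,1) retry=(1,1)

(re-executing from step 1 with the substitution; state before step 1: counter=5 r=(0,0) succ=(0,0) retry=(0,0))
step 1 (A CAS): counter=5 r=(0,0) succ=(0,0) retry=(1,0)
step 2 (A LOAD): counter=5 r=(5,0) succ=(0,0) retry=(1,0)
step 3 (B CAS): counter=5 r=(5,0) succ=(0,0) retry=(1,1)
step 4 (A CAS): counter=6 r=(5,0) succ=(1,0) retry=(1,1)
step 5 (B LOAD): counter=6 r=(5,6) succ=(1,0) retry=(1,1)
step 6 (B CAS): counter=7 r=(5,6) succ=(1,1) retry=(1,1)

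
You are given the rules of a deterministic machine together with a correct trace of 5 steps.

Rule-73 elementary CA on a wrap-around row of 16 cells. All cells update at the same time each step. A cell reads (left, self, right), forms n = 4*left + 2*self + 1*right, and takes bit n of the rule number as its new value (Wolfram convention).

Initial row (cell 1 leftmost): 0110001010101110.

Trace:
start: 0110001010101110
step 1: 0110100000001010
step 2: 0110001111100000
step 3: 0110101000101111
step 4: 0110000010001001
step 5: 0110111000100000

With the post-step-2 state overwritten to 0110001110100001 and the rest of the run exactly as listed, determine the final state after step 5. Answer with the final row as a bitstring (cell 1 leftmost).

state after step 2 := 0110001110100001
step 3: 0110101010001100
step 4: 0110000000101101
step 5: 0110111110001100

0110111110001100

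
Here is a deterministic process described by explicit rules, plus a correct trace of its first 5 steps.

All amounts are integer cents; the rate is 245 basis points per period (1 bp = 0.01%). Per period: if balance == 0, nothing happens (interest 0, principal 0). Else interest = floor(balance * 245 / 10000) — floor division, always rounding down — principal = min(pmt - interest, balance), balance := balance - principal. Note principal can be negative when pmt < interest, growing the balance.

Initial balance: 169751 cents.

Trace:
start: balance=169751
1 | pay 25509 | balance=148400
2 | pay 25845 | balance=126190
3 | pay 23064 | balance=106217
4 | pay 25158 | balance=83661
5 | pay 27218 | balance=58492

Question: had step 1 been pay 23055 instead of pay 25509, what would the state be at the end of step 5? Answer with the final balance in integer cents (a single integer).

61196

(re-executing from step 1 with the substitution; state before step 1: balance=169751)
1 | pay 23055 | balance=150854
2 | pay 25845 | balance=128704
3 | pay 23064 | balance=108793
4 | pay 25158 | balance=86300
5 | pay 27218 | balance=61196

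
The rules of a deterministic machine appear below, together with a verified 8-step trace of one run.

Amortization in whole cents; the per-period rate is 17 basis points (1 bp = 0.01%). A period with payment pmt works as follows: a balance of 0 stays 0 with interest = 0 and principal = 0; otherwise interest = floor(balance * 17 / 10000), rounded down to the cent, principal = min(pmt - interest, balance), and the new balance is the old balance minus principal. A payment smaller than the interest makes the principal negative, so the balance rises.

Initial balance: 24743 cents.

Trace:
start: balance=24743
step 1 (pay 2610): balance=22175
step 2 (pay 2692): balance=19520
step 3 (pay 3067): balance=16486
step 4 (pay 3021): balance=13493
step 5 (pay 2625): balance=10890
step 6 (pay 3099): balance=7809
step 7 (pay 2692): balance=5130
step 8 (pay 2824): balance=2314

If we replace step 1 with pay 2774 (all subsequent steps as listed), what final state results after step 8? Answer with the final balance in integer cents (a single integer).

(re-executing from step 1 with the substitution; state before step 1: balance=24743)
step 1 (pay 2774): balance=22011
step 2 (pay 2692): balance=19356
step 3 (pay 3067): balance=16321
step 4 (pay 3021): balance=13327
step 5 (pay 2625): balance=10724
step 6 (pay 3099): balance=7643
step 7 (pay 2692): balance=4963
step 8 (pay 2824): balance=2147

2147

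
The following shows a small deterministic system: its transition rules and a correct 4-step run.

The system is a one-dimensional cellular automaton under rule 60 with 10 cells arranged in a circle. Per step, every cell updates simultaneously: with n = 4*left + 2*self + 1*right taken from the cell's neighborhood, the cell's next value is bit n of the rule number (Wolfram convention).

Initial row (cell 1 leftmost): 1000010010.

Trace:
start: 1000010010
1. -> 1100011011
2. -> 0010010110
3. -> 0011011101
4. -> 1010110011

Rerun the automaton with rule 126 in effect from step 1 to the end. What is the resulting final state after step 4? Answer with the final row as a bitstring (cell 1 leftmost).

1111111001

(re-executing steps 1..4 under rule 126; state before step 1: 1000010010)
1. -> 1100111111
2. -> 0111100000
3. -> 1100110000
4. -> 1111111001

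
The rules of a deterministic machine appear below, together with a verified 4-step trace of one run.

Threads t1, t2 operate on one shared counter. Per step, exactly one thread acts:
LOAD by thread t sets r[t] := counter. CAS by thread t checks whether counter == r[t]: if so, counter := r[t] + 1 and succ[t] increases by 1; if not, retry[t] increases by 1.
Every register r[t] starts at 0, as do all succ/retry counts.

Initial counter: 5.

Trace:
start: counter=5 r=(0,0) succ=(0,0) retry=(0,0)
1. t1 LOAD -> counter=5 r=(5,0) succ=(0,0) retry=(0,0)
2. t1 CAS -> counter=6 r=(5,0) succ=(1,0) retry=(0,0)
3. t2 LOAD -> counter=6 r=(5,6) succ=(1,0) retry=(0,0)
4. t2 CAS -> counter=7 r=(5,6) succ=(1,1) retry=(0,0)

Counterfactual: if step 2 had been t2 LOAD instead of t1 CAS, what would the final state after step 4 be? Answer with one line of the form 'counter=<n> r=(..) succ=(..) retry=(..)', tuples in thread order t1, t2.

counter=6 r=(5,5) succ=(0,1) retry=(0,0)

(re-executing from step 2 with the substitution; state before step 2: counter=5 r=(5,0) succ=(0,0) retry=(0,0))
2. t2 LOAD -> counter=5 r=(5,5) succ=(0,0) retry=(0,0)
3. t2 LOAD -> counter=5 r=(5,5) succ=(0,0) retry=(0,0)
4. t2 CAS -> counter=6 r=(5,5) succ=(0,1) retry=(0,0)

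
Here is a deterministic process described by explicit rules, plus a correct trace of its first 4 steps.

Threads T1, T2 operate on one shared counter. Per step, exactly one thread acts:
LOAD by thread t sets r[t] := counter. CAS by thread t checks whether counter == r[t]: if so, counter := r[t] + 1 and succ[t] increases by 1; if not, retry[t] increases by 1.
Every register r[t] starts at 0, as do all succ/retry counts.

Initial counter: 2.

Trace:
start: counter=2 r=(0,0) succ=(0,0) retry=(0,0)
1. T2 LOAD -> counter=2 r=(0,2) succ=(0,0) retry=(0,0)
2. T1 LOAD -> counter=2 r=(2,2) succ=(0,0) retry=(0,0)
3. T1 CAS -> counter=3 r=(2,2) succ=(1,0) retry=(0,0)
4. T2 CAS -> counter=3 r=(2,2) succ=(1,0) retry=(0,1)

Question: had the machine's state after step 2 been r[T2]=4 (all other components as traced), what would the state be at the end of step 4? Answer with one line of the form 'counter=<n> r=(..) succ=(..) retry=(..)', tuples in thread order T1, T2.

state after step 2 := counter=2 r=(2,4) succ=(0,0) retry=(0,0)
3. T1 CAS -> counter=3 r=(2,4) succ=(1,0) retry=(0,0)
4. T2 CAS -> counter=3 r=(2,4) succ=(1,0) retry=(0,1)

counter=3 r=(2,4) succ=(1,0) retry=(0,1)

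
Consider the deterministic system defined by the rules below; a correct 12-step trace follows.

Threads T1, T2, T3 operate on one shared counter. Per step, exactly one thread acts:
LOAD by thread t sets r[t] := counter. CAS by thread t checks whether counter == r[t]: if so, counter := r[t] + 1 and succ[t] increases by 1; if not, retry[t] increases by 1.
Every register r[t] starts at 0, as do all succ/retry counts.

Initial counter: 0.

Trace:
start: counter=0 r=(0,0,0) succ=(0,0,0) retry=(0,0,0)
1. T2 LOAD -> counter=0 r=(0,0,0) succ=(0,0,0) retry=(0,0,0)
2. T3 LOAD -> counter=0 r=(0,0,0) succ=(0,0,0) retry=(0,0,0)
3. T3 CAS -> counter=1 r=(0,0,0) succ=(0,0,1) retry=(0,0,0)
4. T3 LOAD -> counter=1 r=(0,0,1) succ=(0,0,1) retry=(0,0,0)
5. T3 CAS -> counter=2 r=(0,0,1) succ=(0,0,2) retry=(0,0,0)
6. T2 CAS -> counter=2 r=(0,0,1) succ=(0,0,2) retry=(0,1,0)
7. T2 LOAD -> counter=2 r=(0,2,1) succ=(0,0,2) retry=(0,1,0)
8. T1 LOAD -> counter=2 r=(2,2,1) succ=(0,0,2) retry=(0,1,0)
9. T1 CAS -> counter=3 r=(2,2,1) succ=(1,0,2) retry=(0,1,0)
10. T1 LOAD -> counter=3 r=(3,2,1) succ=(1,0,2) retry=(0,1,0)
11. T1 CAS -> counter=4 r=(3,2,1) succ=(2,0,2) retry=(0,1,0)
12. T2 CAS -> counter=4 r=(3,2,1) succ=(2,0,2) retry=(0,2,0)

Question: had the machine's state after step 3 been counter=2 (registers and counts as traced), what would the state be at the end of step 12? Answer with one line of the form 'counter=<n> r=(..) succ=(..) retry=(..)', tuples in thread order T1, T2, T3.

counter=5 r=(4,3,2) succ=(2,0,2) retry=(0,2,0)

state after step 3 := counter=2 r=(0,0,0) succ=(0,0,1) retry=(0,0,0)
4. T3 LOAD -> counter=2 r=(0,0,2) succ=(0,0,1) retry=(0,0,0)
5. T3 CAS -> counter=3 r=(0,0,2) succ=(0,0,2) retry=(0,0,0)
6. T2 CAS -> counter=3 r=(0,0,2) succ=(0,0,2) retry=(0,1,0)
7. T2 LOAD -> counter=3 r=(0,3,2) succ=(0,0,2) retry=(0,1,0)
8. T1 LOAD -> counter=3 r=(3,3,2) succ=(0,0,2) retry=(0,1,0)
9. T1 CAS -> counter=4 r=(3,3,2) succ=(1,0,2) retry=(0,1,0)
10. T1 LOAD -> counter=4 r=(4,3,2) succ=(1,0,2) retry=(0,1,0)
11. T1 CAS -> counter=5 r=(4,3,2) succ=(2,0,2) retry=(0,1,0)
12. T2 CAS -> counter=5 r=(4,3,2) succ=(2,0,2) retry=(0,2,0)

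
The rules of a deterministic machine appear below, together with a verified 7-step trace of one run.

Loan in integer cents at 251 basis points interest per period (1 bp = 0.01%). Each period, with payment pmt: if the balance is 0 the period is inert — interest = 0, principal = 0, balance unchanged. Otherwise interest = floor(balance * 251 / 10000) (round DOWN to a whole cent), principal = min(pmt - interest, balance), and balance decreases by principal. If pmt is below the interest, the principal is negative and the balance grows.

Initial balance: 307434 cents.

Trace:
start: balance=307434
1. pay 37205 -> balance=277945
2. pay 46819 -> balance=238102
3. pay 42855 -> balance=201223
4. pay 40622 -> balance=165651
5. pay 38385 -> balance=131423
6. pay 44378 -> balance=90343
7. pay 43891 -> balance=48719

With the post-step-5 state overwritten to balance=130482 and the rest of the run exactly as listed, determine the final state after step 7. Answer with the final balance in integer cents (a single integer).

state after step 5 := balance=130482
6. pay 44378 -> balance=89379
7. pay 43891 -> balance=47731

47731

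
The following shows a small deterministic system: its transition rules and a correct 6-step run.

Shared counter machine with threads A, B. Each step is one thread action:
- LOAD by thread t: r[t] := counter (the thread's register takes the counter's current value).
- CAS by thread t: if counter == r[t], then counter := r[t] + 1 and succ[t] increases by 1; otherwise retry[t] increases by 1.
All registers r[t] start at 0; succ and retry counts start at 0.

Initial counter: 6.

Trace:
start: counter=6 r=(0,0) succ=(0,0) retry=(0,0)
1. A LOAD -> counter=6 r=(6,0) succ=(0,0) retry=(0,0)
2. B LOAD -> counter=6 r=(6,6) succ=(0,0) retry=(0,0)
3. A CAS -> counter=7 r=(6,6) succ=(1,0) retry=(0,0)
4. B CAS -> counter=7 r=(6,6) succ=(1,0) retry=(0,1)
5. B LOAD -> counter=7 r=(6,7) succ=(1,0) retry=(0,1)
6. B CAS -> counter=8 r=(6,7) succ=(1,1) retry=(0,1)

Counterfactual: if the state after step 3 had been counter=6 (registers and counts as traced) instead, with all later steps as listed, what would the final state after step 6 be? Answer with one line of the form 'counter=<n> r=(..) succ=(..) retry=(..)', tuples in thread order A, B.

state after step 3 := counter=6 r=(6,6) succ=(1,0) retry=(0,0)
4. B CAS -> counter=7 r=(6,6) succ=(1,1) retry=(0,0)
5. B LOAD -> counter=7 r=(6,7) succ=(1,1) retry=(0,0)
6. B CAS -> counter=8 r=(6,7) succ=(1,2) retry=(0,0)

counter=8 r=(6,7) succ=(1,2) retry=(0,0)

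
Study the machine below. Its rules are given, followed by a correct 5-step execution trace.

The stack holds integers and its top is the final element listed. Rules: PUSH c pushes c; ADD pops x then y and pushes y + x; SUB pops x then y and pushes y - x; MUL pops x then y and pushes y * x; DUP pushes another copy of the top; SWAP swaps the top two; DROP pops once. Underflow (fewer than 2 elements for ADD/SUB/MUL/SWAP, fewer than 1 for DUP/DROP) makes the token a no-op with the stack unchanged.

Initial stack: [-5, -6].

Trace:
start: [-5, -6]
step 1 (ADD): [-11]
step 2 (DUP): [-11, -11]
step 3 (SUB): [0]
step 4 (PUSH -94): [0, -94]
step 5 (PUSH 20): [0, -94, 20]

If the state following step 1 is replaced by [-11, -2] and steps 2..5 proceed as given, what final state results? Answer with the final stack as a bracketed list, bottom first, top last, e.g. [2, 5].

[-11, 0, -94, 20]

state after step 1 := [-11, -2]
step 2 (DUP): [-11, -2, -2]
step 3 (SUB): [-11, 0]
step 4 (PUSH -94): [-11, 0, -94]
step 5 (PUSH 20): [-11, 0, -94, 20]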